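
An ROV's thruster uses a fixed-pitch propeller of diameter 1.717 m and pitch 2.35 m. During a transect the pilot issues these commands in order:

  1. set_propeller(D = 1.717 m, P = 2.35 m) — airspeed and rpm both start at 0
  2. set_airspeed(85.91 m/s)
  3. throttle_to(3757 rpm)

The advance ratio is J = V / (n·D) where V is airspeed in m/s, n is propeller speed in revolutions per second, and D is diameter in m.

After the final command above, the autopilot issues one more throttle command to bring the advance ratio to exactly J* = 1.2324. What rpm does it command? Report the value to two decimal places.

set_propeller: D = 1.717 m, P = 2.35 m (p = P/D = 1.368666); state ← (V=0, rpm=0)
set_airspeed(85.91): V ← 85.91 m/s
throttle_to(3757): rpm ← 3757
final state: V = 85.91 m/s, rpm = 3757 → n = rpm/60 = 62.616667 rev/s
target J* = 1.2324; solve J* = V/(n·D) for n: n = V/(J*·D) = 85.91/(1.2324 × 1.717) = 40.599598 rev/s
rpm = 60·n = 2435.975885

rpm = 2435.98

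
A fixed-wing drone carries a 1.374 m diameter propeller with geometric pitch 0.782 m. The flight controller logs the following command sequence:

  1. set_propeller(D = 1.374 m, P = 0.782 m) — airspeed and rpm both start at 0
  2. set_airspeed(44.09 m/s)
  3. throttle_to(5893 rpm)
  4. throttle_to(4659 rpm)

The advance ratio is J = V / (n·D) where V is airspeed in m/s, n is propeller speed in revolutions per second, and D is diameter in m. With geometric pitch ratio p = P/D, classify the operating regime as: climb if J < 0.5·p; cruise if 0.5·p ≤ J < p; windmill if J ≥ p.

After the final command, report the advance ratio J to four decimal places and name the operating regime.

J = 0.4132, regime = cruise

set_propeller: D = 1.374 m, P = 0.782 m (p = P/D = 0.569141); state ← (V=0, rpm=0)
set_airspeed(44.09): V ← 44.09 m/s
throttle_to(5893): rpm ← 5893
throttle_to(4659): rpm ← 4659
final state: V = 44.09 m/s, rpm = 4659 → n = rpm/60 = 77.650000 rev/s
J = V / (n·D) = 44.09 / (77.650000 × 1.374) = 0.413249
regime bands: climb J<0.2846 | cruise [0.2846, 0.5691) | windmill J≥0.5691
J = 0.4132 → cruise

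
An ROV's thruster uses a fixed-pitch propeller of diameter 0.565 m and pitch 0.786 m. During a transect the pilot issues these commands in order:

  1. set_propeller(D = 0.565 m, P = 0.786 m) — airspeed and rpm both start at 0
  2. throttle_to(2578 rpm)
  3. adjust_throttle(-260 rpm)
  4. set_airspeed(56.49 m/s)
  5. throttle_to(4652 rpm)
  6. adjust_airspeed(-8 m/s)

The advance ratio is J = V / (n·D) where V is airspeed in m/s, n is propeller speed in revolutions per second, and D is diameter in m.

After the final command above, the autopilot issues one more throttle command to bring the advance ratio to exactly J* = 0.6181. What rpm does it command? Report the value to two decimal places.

rpm = 8330.98

set_propeller: D = 0.565 m, P = 0.786 m (p = P/D = 1.391150); state ← (V=0, rpm=0)
throttle_to(2578): rpm ← 2578
adjust_throttle(-260): rpm ← 2578 -260 = 2318
set_airspeed(56.49): V ← 56.49 m/s
throttle_to(4652): rpm ← 4652
adjust_airspeed(-8): V ← 56.49 -8 = 48.49 m/s
final state: V = 48.49 m/s, rpm = 4652 → n = rpm/60 = 77.533333 rev/s
target J* = 0.6181; solve J* = V/(n·D) for n: n = V/(J*·D) = 48.49/(0.6181 × 0.565) = 138.849715 rev/s
rpm = 60·n = 8330.982901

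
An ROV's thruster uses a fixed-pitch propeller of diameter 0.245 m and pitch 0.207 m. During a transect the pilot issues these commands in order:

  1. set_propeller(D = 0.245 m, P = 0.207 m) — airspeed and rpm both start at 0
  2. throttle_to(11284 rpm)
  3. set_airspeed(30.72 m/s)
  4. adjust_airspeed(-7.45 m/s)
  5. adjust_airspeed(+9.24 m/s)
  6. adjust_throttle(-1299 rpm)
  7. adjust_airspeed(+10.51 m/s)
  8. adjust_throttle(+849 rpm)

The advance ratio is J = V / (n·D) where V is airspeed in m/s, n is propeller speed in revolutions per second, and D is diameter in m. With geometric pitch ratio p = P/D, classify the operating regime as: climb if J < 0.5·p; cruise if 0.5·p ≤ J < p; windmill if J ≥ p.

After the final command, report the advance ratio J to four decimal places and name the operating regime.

set_propeller: D = 0.245 m, P = 0.207 m (p = P/D = 0.844898); state ← (V=0, rpm=0)
throttle_to(11284): rpm ← 11284
set_airspeed(30.72): V ← 30.72 m/s
adjust_airspeed(-7.45): V ← 30.72 -7.45 = 23.27 m/s
adjust_airspeed(+9.24): V ← 23.27 +9.24 = 32.51 m/s
adjust_throttle(-1299): rpm ← 11284 -1299 = 9985
adjust_airspeed(+10.51): V ← 32.51 +10.51 = 43.02 m/s
adjust_throttle(+849): rpm ← 9985 +849 = 10834
final state: V = 43.02 m/s, rpm = 10834 → n = rpm/60 = 180.566667 rev/s
J = V / (n·D) = 43.02 / (180.566667 × 0.245) = 0.972449
regime bands: climb J<0.4224 | cruise [0.4224, 0.8449) | windmill J≥0.8449
J = 0.9724 → windmill

J = 0.9724, regime = windmill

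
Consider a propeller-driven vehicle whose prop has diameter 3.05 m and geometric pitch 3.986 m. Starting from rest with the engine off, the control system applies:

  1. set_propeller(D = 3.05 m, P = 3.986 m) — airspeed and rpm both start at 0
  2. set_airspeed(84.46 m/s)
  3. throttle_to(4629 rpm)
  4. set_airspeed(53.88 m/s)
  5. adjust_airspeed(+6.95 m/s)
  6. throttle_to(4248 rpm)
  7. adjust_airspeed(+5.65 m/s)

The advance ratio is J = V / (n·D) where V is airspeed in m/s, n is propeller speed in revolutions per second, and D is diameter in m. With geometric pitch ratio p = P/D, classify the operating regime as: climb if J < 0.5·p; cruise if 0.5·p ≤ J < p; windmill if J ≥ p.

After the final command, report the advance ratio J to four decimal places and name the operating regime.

set_propeller: D = 3.05 m, P = 3.986 m (p = P/D = 1.306885); state ← (V=0, rpm=0)
set_airspeed(84.46): V ← 84.46 m/s
throttle_to(4629): rpm ← 4629
set_airspeed(53.88): V ← 53.88 m/s
adjust_airspeed(+6.95): V ← 53.88 +6.95 = 60.83 m/s
throttle_to(4248): rpm ← 4248
adjust_airspeed(+5.65): V ← 60.83 +5.65 = 66.48 m/s
final state: V = 66.48 m/s, rpm = 4248 → n = rpm/60 = 70.800000 rev/s
J = V / (n·D) = 66.48 / (70.800000 × 3.05) = 0.307863
regime bands: climb J<0.6534 | cruise [0.6534, 1.3069) | windmill J≥1.3069
J = 0.3079 → climb

J = 0.3079, regime = climb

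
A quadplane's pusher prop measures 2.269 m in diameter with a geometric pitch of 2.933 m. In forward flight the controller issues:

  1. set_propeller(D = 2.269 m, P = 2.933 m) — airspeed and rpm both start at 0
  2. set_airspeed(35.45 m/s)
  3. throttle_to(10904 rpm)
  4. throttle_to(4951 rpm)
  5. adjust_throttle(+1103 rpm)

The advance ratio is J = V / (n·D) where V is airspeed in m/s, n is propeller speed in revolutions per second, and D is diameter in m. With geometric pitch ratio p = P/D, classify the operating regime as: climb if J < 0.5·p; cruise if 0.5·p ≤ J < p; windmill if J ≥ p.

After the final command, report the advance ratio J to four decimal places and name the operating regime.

set_propeller: D = 2.269 m, P = 2.933 m (p = P/D = 1.292640); state ← (V=0, rpm=0)
set_airspeed(35.45): V ← 35.45 m/s
throttle_to(10904): rpm ← 10904
throttle_to(4951): rpm ← 4951
adjust_throttle(+1103): rpm ← 4951 +1103 = 6054
final state: V = 35.45 m/s, rpm = 6054 → n = rpm/60 = 100.900000 rev/s
J = V / (n·D) = 35.45 / (100.900000 × 2.269) = 0.154843
regime bands: climb J<0.6463 | cruise [0.6463, 1.2926) | windmill J≥1.2926
J = 0.1548 → climb

J = 0.1548, regime = climb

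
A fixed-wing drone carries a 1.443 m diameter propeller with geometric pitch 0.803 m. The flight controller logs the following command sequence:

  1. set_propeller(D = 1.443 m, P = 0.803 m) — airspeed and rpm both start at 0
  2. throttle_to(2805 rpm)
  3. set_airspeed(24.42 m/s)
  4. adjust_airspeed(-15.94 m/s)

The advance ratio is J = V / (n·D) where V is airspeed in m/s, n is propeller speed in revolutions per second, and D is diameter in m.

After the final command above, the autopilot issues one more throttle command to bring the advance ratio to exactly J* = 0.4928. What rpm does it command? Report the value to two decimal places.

set_propeller: D = 1.443 m, P = 0.803 m (p = P/D = 0.556480); state ← (V=0, rpm=0)
throttle_to(2805): rpm ← 2805
set_airspeed(24.42): V ← 24.42 m/s
adjust_airspeed(-15.94): V ← 24.42 -15.94 = 8.48 m/s
final state: V = 8.48 m/s, rpm = 2805 → n = rpm/60 = 46.750000 rev/s
target J* = 0.4928; solve J* = V/(n·D) for n: n = V/(J*·D) = 8.48/(0.4928 × 1.443) = 11.925012 rev/s
rpm = 60·n = 715.500716

rpm = 715.50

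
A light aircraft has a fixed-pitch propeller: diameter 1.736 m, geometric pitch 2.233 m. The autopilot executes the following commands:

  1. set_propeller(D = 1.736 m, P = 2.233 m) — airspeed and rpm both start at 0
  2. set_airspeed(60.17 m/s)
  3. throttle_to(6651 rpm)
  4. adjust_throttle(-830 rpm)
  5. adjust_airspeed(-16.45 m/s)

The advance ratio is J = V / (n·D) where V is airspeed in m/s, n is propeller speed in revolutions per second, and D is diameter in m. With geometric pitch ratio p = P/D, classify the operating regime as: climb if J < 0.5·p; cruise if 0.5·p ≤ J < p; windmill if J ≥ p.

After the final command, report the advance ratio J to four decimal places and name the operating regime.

set_propeller: D = 1.736 m, P = 2.233 m (p = P/D = 1.286290); state ← (V=0, rpm=0)
set_airspeed(60.17): V ← 60.17 m/s
throttle_to(6651): rpm ← 6651
adjust_throttle(-830): rpm ← 6651 -830 = 5821
adjust_airspeed(-16.45): V ← 60.17 -16.45 = 43.72 m/s
final state: V = 43.72 m/s, rpm = 5821 → n = rpm/60 = 97.016667 rev/s
J = V / (n·D) = 43.72 / (97.016667 × 1.736) = 0.259588
regime bands: climb J<0.6431 | cruise [0.6431, 1.2863) | windmill J≥1.2863
J = 0.2596 → climb

J = 0.2596, regime = climb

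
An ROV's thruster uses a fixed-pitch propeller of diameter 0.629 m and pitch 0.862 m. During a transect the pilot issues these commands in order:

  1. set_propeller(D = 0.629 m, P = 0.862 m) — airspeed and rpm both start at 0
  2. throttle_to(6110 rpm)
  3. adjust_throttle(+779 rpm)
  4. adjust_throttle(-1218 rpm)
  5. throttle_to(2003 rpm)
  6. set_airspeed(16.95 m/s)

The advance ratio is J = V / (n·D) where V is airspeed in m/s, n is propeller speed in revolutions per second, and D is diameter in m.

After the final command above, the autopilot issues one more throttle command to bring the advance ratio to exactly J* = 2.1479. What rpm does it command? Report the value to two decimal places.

set_propeller: D = 0.629 m, P = 0.862 m (p = P/D = 1.370429); state ← (V=0, rpm=0)
throttle_to(6110): rpm ← 6110
adjust_throttle(+779): rpm ← 6110 +779 = 6889
adjust_throttle(-1218): rpm ← 6889 -1218 = 5671
throttle_to(2003): rpm ← 2003
set_airspeed(16.95): V ← 16.95 m/s
final state: V = 16.95 m/s, rpm = 2003 → n = rpm/60 = 33.383333 rev/s
target J* = 2.1479; solve J* = V/(n·D) for n: n = V/(J*·D) = 16.95/(2.1479 × 0.629) = 12.545992 rev/s
rpm = 60·n = 752.759508

rpm = 752.76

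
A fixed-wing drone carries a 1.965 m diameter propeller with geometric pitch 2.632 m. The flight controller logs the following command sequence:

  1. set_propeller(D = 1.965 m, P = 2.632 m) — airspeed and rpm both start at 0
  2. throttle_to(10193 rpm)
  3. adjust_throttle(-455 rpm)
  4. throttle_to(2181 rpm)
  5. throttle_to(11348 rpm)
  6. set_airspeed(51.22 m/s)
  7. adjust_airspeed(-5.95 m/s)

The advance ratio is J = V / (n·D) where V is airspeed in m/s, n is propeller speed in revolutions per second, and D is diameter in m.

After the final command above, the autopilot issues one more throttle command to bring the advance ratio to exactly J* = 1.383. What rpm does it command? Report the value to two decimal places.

rpm = 999.49

set_propeller: D = 1.965 m, P = 2.632 m (p = P/D = 1.339440); state ← (V=0, rpm=0)
throttle_to(10193): rpm ← 10193
adjust_throttle(-455): rpm ← 10193 -455 = 9738
throttle_to(2181): rpm ← 2181
throttle_to(11348): rpm ← 11348
set_airspeed(51.22): V ← 51.22 m/s
adjust_airspeed(-5.95): V ← 51.22 -5.95 = 45.27 m/s
final state: V = 45.27 m/s, rpm = 11348 → n = rpm/60 = 189.133333 rev/s
target J* = 1.383; solve J* = V/(n·D) for n: n = V/(J*·D) = 45.27/(1.383 × 1.965) = 16.658111 rev/s
rpm = 60·n = 999.486678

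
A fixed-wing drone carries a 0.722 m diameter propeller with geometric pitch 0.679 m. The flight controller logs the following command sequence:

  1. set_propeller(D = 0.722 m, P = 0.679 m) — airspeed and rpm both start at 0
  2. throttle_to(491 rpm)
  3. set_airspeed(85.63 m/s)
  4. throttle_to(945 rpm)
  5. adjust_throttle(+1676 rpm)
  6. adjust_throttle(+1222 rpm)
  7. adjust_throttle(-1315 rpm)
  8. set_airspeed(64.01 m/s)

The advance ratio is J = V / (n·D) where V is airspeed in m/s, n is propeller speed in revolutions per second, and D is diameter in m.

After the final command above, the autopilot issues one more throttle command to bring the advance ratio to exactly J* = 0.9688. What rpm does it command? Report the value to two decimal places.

rpm = 5490.70

set_propeller: D = 0.722 m, P = 0.679 m (p = P/D = 0.940443); state ← (V=0, rpm=0)
throttle_to(491): rpm ← 491
set_airspeed(85.63): V ← 85.63 m/s
throttle_to(945): rpm ← 945
adjust_throttle(+1676): rpm ← 945 +1676 = 2621
adjust_throttle(+1222): rpm ← 2621 +1222 = 3843
adjust_throttle(-1315): rpm ← 3843 -1315 = 2528
set_airspeed(64.01): V ← 64.01 m/s
final state: V = 64.01 m/s, rpm = 2528 → n = rpm/60 = 42.133333 rev/s
target J* = 0.9688; solve J* = V/(n·D) for n: n = V/(J*·D) = 64.01/(0.9688 × 0.722) = 91.511674 rev/s
rpm = 60·n = 5490.700435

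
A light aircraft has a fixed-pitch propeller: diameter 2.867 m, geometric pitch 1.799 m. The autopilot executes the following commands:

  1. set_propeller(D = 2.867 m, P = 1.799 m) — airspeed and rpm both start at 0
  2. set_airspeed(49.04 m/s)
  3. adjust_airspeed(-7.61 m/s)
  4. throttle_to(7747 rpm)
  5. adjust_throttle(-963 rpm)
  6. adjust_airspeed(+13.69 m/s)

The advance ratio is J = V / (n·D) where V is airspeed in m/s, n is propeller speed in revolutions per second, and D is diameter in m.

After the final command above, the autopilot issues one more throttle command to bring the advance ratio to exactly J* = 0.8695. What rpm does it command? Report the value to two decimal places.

set_propeller: D = 2.867 m, P = 1.799 m (p = P/D = 0.627485); state ← (V=0, rpm=0)
set_airspeed(49.04): V ← 49.04 m/s
adjust_airspeed(-7.61): V ← 49.04 -7.61 = 41.43 m/s
throttle_to(7747): rpm ← 7747
adjust_throttle(-963): rpm ← 7747 -963 = 6784
adjust_airspeed(+13.69): V ← 41.43 +13.69 = 55.12 m/s
final state: V = 55.12 m/s, rpm = 6784 → n = rpm/60 = 113.066667 rev/s
target J* = 0.8695; solve J* = V/(n·D) for n: n = V/(J*·D) = 55.12/(0.8695 × 2.867) = 22.111180 rev/s
rpm = 60·n = 1326.670829

rpm = 1326.67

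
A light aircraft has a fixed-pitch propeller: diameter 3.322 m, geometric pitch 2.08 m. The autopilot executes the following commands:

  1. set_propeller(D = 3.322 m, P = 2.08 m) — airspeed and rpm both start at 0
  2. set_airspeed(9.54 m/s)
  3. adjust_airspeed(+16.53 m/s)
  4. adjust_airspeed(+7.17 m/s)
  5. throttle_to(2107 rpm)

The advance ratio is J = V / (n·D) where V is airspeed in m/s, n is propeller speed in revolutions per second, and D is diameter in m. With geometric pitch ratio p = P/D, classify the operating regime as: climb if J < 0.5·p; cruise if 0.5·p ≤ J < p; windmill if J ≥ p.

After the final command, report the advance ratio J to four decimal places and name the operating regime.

set_propeller: D = 3.322 m, P = 2.08 m (p = P/D = 0.626129); state ← (V=0, rpm=0)
set_airspeed(9.54): V ← 9.54 m/s
adjust_airspeed(+16.53): V ← 9.54 +16.53 = 26.07 m/s
adjust_airspeed(+7.17): V ← 26.07 +7.17 = 33.24 m/s
throttle_to(2107): rpm ← 2107
final state: V = 33.24 m/s, rpm = 2107 → n = rpm/60 = 35.116667 rev/s
J = V / (n·D) = 33.24 / (35.116667 × 3.322) = 0.284937
regime bands: climb J<0.3131 | cruise [0.3131, 0.6261) | windmill J≥0.6261
J = 0.2849 → climb

J = 0.2849, regime = climb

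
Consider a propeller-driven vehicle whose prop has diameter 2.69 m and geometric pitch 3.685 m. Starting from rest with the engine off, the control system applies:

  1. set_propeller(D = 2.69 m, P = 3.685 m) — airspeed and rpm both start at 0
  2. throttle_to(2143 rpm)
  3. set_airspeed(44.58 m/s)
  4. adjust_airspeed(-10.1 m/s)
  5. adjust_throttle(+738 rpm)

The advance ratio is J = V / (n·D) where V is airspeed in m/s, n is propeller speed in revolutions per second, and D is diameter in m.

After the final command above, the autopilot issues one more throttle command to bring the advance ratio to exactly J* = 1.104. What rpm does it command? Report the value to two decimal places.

rpm = 696.62

set_propeller: D = 2.69 m, P = 3.685 m (p = P/D = 1.369888); state ← (V=0, rpm=0)
throttle_to(2143): rpm ← 2143
set_airspeed(44.58): V ← 44.58 m/s
adjust_airspeed(-10.1): V ← 44.58 -10.1 = 34.48 m/s
adjust_throttle(+738): rpm ← 2143 +738 = 2881
final state: V = 34.48 m/s, rpm = 2881 → n = rpm/60 = 48.016667 rev/s
target J* = 1.104; solve J* = V/(n·D) for n: n = V/(J*·D) = 34.48/(1.104 × 2.69) = 11.610366 rev/s
rpm = 60·n = 696.621949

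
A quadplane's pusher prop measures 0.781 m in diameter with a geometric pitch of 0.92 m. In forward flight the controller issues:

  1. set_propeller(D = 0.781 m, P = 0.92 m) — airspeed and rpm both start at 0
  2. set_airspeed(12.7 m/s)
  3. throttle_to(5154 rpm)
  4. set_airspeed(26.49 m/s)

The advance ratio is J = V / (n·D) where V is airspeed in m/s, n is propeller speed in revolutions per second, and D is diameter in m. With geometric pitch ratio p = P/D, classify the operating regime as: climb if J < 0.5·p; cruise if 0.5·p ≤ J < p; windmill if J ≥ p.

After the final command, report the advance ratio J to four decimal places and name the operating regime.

set_propeller: D = 0.781 m, P = 0.92 m (p = P/D = 1.177977); state ← (V=0, rpm=0)
set_airspeed(12.7): V ← 12.7 m/s
throttle_to(5154): rpm ← 5154
set_airspeed(26.49): V ← 26.49 m/s
final state: V = 26.49 m/s, rpm = 5154 → n = rpm/60 = 85.900000 rev/s
J = V / (n·D) = 26.49 / (85.900000 × 0.781) = 0.394855
regime bands: climb J<0.5890 | cruise [0.5890, 1.1780) | windmill J≥1.1780
J = 0.3949 → climb

J = 0.3949, regime = climb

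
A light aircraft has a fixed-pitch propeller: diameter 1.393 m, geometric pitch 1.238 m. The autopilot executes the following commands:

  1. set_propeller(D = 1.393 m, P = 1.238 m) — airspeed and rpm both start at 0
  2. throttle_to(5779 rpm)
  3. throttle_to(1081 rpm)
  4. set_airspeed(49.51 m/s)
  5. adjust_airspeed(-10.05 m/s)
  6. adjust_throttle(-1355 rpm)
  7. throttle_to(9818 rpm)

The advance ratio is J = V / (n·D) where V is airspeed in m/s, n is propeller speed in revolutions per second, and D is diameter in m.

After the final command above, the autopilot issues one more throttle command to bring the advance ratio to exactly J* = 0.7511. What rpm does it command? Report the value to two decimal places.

rpm = 2262.87

set_propeller: D = 1.393 m, P = 1.238 m (p = P/D = 0.888729); state ← (V=0, rpm=0)
throttle_to(5779): rpm ← 5779
throttle_to(1081): rpm ← 1081
set_airspeed(49.51): V ← 49.51 m/s
adjust_airspeed(-10.05): V ← 49.51 -10.05 = 39.46 m/s
adjust_throttle(-1355): rpm ← 1081 -1355 = -274
throttle_to(9818): rpm ← 9818
final state: V = 39.46 m/s, rpm = 9818 → n = rpm/60 = 163.633333 rev/s
target J* = 0.7511; solve J* = V/(n·D) for n: n = V/(J*·D) = 39.46/(0.7511 × 1.393) = 37.714487 rev/s
rpm = 60·n = 2262.869208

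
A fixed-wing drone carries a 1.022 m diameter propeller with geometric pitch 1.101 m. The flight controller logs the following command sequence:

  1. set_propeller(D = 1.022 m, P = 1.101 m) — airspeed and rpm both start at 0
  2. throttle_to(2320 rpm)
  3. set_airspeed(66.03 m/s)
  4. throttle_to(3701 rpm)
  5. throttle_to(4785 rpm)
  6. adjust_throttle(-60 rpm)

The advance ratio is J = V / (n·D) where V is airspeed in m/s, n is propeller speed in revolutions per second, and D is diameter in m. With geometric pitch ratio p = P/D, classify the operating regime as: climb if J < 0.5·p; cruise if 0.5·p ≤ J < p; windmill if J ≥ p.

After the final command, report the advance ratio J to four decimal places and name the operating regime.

set_propeller: D = 1.022 m, P = 1.101 m (p = P/D = 1.077299); state ← (V=0, rpm=0)
throttle_to(2320): rpm ← 2320
set_airspeed(66.03): V ← 66.03 m/s
throttle_to(3701): rpm ← 3701
throttle_to(4785): rpm ← 4785
adjust_throttle(-60): rpm ← 4785 -60 = 4725
final state: V = 66.03 m/s, rpm = 4725 → n = rpm/60 = 78.750000 rev/s
J = V / (n·D) = 66.03 / (78.750000 × 1.022) = 0.820427
regime bands: climb J<0.5386 | cruise [0.5386, 1.0773) | windmill J≥1.0773
J = 0.8204 → cruise

J = 0.8204, regime = cruise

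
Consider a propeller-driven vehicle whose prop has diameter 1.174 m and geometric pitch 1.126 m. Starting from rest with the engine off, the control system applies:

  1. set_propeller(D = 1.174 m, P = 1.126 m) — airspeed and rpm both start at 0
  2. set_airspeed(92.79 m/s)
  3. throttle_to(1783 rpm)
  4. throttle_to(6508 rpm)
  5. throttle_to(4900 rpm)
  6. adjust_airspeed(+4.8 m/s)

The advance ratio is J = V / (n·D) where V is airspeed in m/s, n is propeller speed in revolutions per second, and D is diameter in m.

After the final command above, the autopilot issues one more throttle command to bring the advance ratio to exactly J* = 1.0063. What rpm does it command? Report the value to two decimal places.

rpm = 4956.34

set_propeller: D = 1.174 m, P = 1.126 m (p = P/D = 0.959114); state ← (V=0, rpm=0)
set_airspeed(92.79): V ← 92.79 m/s
throttle_to(1783): rpm ← 1783
throttle_to(6508): rpm ← 6508
throttle_to(4900): rpm ← 4900
adjust_airspeed(+4.8): V ← 92.79 +4.8 = 97.59 m/s
final state: V = 97.59 m/s, rpm = 4900 → n = rpm/60 = 81.666667 rev/s
target J* = 1.0063; solve J* = V/(n·D) for n: n = V/(J*·D) = 97.59/(1.0063 × 1.174) = 82.605649 rev/s
rpm = 60·n = 4956.338949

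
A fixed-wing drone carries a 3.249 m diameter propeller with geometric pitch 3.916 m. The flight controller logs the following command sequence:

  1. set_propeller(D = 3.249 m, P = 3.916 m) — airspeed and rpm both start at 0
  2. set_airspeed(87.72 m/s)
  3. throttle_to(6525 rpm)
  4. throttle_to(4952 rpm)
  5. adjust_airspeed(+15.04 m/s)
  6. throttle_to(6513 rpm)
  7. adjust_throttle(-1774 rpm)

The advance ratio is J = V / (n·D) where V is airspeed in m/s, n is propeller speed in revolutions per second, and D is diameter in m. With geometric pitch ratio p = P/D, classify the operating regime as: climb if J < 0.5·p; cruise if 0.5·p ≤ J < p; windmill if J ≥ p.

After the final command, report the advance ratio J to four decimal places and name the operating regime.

set_propeller: D = 3.249 m, P = 3.916 m (p = P/D = 1.205294); state ← (V=0, rpm=0)
set_airspeed(87.72): V ← 87.72 m/s
throttle_to(6525): rpm ← 6525
throttle_to(4952): rpm ← 4952
adjust_airspeed(+15.04): V ← 87.72 +15.04 = 102.76 m/s
throttle_to(6513): rpm ← 6513
adjust_throttle(-1774): rpm ← 6513 -1774 = 4739
final state: V = 102.76 m/s, rpm = 4739 → n = rpm/60 = 78.983333 rev/s
J = V / (n·D) = 102.76 / (78.983333 × 3.249) = 0.400441
regime bands: climb J<0.6026 | cruise [0.6026, 1.2053) | windmill J≥1.2053
J = 0.4004 → climb

J = 0.4004, regime = climb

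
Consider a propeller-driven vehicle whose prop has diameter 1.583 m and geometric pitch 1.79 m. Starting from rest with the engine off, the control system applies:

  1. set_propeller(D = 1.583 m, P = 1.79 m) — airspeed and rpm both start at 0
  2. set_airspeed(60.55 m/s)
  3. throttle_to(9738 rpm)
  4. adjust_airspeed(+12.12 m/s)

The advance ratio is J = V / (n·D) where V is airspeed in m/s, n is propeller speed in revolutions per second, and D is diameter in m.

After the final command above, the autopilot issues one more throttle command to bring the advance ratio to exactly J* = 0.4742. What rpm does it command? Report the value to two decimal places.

set_propeller: D = 1.583 m, P = 1.79 m (p = P/D = 1.130764); state ← (V=0, rpm=0)
set_airspeed(60.55): V ← 60.55 m/s
throttle_to(9738): rpm ← 9738
adjust_airspeed(+12.12): V ← 60.55 +12.12 = 72.67 m/s
final state: V = 72.67 m/s, rpm = 9738 → n = rpm/60 = 162.300000 rev/s
target J* = 0.4742; solve J* = V/(n·D) for n: n = V/(J*·D) = 72.67/(0.4742 × 1.583) = 96.808323 rev/s
rpm = 60·n = 5808.499363

rpm = 5808.50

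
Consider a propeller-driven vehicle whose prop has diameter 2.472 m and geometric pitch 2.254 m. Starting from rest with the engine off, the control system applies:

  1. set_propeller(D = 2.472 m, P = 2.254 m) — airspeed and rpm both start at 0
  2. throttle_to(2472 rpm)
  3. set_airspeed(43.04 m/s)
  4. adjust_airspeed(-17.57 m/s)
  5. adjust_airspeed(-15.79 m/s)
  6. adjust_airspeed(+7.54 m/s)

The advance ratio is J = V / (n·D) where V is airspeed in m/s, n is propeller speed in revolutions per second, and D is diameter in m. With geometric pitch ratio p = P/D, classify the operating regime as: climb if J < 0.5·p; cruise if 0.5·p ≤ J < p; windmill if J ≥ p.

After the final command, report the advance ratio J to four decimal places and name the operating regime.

J = 0.1691, regime = climb

set_propeller: D = 2.472 m, P = 2.254 m (p = P/D = 0.911812); state ← (V=0, rpm=0)
throttle_to(2472): rpm ← 2472
set_airspeed(43.04): V ← 43.04 m/s
adjust_airspeed(-17.57): V ← 43.04 -17.57 = 25.47 m/s
adjust_airspeed(-15.79): V ← 25.47 -15.79 = 9.68 m/s
adjust_airspeed(+7.54): V ← 9.68 +7.54 = 17.22 m/s
final state: V = 17.22 m/s, rpm = 2472 → n = rpm/60 = 41.200000 rev/s
J = V / (n·D) = 17.22 / (41.200000 × 2.472) = 0.169078
regime bands: climb J<0.4559 | cruise [0.4559, 0.9118) | windmill J≥0.9118
J = 0.1691 → climb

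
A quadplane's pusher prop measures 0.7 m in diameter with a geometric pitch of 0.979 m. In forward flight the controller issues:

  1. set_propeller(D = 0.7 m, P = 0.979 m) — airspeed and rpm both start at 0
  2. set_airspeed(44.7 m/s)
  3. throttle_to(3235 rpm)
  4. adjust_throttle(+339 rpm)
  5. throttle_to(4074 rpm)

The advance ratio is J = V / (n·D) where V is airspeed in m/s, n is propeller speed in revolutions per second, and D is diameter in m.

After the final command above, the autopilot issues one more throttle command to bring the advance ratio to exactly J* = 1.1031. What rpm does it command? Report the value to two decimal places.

rpm = 3473.33

set_propeller: D = 0.7 m, P = 0.979 m (p = P/D = 1.398571); state ← (V=0, rpm=0)
set_airspeed(44.7): V ← 44.7 m/s
throttle_to(3235): rpm ← 3235
adjust_throttle(+339): rpm ← 3235 +339 = 3574
throttle_to(4074): rpm ← 4074
final state: V = 44.7 m/s, rpm = 4074 → n = rpm/60 = 67.900000 rev/s
target J* = 1.1031; solve J* = V/(n·D) for n: n = V/(J*·D) = 44.7/(1.1031 × 0.7) = 57.888807 rev/s
rpm = 60·n = 3473.328412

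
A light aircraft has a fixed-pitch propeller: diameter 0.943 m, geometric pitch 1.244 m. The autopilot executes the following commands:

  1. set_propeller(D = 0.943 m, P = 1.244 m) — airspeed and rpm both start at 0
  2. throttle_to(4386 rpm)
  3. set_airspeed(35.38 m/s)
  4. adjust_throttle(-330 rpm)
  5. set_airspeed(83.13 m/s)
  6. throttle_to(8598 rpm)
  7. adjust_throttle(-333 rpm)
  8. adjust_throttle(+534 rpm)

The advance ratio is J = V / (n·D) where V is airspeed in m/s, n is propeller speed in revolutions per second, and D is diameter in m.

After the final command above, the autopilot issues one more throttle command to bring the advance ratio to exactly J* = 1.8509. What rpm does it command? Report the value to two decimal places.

set_propeller: D = 0.943 m, P = 1.244 m (p = P/D = 1.319194); state ← (V=0, rpm=0)
throttle_to(4386): rpm ← 4386
set_airspeed(35.38): V ← 35.38 m/s
adjust_throttle(-330): rpm ← 4386 -330 = 4056
set_airspeed(83.13): V ← 83.13 m/s
throttle_to(8598): rpm ← 8598
adjust_throttle(-333): rpm ← 8598 -333 = 8265
adjust_throttle(+534): rpm ← 8265 +534 = 8799
final state: V = 83.13 m/s, rpm = 8799 → n = rpm/60 = 146.650000 rev/s
target J* = 1.8509; solve J* = V/(n·D) for n: n = V/(J*·D) = 83.13/(1.8509 × 0.943) = 47.628086 rev/s
rpm = 60·n = 2857.685181

rpm = 2857.69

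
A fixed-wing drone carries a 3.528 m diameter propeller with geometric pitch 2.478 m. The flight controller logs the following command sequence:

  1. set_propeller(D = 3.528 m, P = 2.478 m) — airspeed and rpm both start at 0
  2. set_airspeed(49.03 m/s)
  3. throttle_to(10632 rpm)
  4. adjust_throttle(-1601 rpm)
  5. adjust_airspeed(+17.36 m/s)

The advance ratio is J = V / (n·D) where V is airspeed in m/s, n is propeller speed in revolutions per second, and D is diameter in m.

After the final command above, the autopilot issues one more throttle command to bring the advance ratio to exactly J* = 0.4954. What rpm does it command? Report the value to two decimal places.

rpm = 2279.13

set_propeller: D = 3.528 m, P = 2.478 m (p = P/D = 0.702381); state ← (V=0, rpm=0)
set_airspeed(49.03): V ← 49.03 m/s
throttle_to(10632): rpm ← 10632
adjust_throttle(-1601): rpm ← 10632 -1601 = 9031
adjust_airspeed(+17.36): V ← 49.03 +17.36 = 66.39 m/s
final state: V = 66.39 m/s, rpm = 9031 → n = rpm/60 = 150.516667 rev/s
target J* = 0.4954; solve J* = V/(n·D) for n: n = V/(J*·D) = 66.39/(0.4954 × 3.528) = 37.985521 rev/s
rpm = 60·n = 2279.131273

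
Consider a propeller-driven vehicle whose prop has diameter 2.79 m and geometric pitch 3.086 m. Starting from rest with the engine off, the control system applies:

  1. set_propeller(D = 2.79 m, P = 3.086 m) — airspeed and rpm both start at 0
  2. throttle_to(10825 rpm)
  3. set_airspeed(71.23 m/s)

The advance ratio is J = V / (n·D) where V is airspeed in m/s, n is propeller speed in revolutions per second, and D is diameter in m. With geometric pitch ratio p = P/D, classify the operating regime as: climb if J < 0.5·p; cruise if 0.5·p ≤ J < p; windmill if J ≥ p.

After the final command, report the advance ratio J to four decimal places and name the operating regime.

set_propeller: D = 2.79 m, P = 3.086 m (p = P/D = 1.106093); state ← (V=0, rpm=0)
throttle_to(10825): rpm ← 10825
set_airspeed(71.23): V ← 71.23 m/s
final state: V = 71.23 m/s, rpm = 10825 → n = rpm/60 = 180.416667 rev/s
J = V / (n·D) = 71.23 / (180.416667 × 2.79) = 0.141508
regime bands: climb J<0.5530 | cruise [0.5530, 1.1061) | windmill J≥1.1061
J = 0.1415 → climb

J = 0.1415, regime = climb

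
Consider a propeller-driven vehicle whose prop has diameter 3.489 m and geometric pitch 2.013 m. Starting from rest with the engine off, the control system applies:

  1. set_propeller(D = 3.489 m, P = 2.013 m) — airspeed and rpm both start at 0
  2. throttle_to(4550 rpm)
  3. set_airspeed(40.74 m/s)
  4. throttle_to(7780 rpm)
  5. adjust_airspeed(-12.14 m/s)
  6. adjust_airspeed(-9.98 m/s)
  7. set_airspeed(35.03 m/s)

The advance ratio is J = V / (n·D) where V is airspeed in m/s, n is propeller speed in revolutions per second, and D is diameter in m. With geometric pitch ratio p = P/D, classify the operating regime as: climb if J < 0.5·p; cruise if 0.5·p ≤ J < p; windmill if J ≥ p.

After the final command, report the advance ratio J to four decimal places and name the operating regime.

J = 0.0774, regime = climb

set_propeller: D = 3.489 m, P = 2.013 m (p = P/D = 0.576956); state ← (V=0, rpm=0)
throttle_to(4550): rpm ← 4550
set_airspeed(40.74): V ← 40.74 m/s
throttle_to(7780): rpm ← 7780
adjust_airspeed(-12.14): V ← 40.74 -12.14 = 28.6 m/s
adjust_airspeed(-9.98): V ← 28.6 -9.98 = 18.62 m/s
set_airspeed(35.03): V ← 35.03 m/s
final state: V = 35.03 m/s, rpm = 7780 → n = rpm/60 = 129.666667 rev/s
J = V / (n·D) = 35.03 / (129.666667 × 3.489) = 0.077430
regime bands: climb J<0.2885 | cruise [0.2885, 0.5770) | windmill J≥0.5770
J = 0.0774 → climb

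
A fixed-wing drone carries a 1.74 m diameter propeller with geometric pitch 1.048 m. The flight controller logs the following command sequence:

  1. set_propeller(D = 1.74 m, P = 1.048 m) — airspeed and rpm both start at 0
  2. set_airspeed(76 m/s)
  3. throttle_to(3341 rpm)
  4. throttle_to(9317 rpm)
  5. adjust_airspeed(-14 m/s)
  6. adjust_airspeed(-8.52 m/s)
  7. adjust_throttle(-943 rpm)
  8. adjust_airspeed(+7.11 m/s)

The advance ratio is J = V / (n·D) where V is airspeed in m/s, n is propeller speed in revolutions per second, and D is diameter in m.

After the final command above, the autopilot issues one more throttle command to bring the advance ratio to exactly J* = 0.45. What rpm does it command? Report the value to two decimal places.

rpm = 4642.91

set_propeller: D = 1.74 m, P = 1.048 m (p = P/D = 0.602299); state ← (V=0, rpm=0)
set_airspeed(76): V ← 76 m/s
throttle_to(3341): rpm ← 3341
throttle_to(9317): rpm ← 9317
adjust_airspeed(-14): V ← 76 -14 = 62 m/s
adjust_airspeed(-8.52): V ← 62 -8.52 = 53.48 m/s
adjust_throttle(-943): rpm ← 9317 -943 = 8374
adjust_airspeed(+7.11): V ← 53.48 +7.11 = 60.59 m/s
final state: V = 60.59 m/s, rpm = 8374 → n = rpm/60 = 139.566667 rev/s
target J* = 0.45; solve J* = V/(n·D) for n: n = V/(J*·D) = 60.59/(0.45 × 1.74) = 77.381865 rev/s
rpm = 60·n = 4642.911877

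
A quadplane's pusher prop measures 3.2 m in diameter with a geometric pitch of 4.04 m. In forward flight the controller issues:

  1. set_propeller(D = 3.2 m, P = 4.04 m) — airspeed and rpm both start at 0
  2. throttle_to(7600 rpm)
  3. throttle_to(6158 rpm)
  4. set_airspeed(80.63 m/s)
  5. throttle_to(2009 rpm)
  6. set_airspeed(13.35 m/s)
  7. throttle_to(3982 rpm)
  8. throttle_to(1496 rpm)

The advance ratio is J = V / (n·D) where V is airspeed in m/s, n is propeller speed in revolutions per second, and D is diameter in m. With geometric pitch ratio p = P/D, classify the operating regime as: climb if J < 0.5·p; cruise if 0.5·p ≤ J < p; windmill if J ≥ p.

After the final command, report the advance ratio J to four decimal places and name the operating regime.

J = 0.1673, regime = climb

set_propeller: D = 3.2 m, P = 4.04 m (p = P/D = 1.262500); state ← (V=0, rpm=0)
throttle_to(7600): rpm ← 7600
throttle_to(6158): rpm ← 6158
set_airspeed(80.63): V ← 80.63 m/s
throttle_to(2009): rpm ← 2009
set_airspeed(13.35): V ← 13.35 m/s
throttle_to(3982): rpm ← 3982
throttle_to(1496): rpm ← 1496
final state: V = 13.35 m/s, rpm = 1496 → n = rpm/60 = 24.933333 rev/s
J = V / (n·D) = 13.35 / (24.933333 × 3.2) = 0.167321
regime bands: climb J<0.6312 | cruise [0.6312, 1.2625) | windmill J≥1.2625
J = 0.1673 → climb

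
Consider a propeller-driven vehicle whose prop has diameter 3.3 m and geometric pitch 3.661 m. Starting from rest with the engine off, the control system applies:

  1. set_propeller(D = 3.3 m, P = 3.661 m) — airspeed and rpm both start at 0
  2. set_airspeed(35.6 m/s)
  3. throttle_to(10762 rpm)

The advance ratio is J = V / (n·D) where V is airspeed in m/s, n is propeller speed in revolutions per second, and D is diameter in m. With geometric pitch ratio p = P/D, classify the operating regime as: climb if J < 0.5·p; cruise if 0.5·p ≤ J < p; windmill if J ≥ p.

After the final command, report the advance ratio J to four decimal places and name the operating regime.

J = 0.0601, regime = climb

set_propeller: D = 3.3 m, P = 3.661 m (p = P/D = 1.109394); state ← (V=0, rpm=0)
set_airspeed(35.6): V ← 35.6 m/s
throttle_to(10762): rpm ← 10762
final state: V = 35.6 m/s, rpm = 10762 → n = rpm/60 = 179.366667 rev/s
J = V / (n·D) = 35.6 / (179.366667 × 3.3) = 0.060144
regime bands: climb J<0.5547 | cruise [0.5547, 1.1094) | windmill J≥1.1094
J = 0.0601 → climb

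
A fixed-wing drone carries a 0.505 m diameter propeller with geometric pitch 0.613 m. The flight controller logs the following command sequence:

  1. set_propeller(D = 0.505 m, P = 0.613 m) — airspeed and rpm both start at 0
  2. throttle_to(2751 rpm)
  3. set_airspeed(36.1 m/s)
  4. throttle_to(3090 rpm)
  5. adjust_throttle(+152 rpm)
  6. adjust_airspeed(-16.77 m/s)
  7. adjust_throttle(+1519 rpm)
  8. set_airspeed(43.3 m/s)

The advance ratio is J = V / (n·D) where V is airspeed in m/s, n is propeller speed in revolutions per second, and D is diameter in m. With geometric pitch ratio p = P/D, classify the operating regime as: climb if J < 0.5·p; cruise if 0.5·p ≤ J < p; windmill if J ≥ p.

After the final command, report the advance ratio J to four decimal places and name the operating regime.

set_propeller: D = 0.505 m, P = 0.613 m (p = P/D = 1.213861); state ← (V=0, rpm=0)
throttle_to(2751): rpm ← 2751
set_airspeed(36.1): V ← 36.1 m/s
throttle_to(3090): rpm ← 3090
adjust_throttle(+152): rpm ← 3090 +152 = 3242
adjust_airspeed(-16.77): V ← 36.1 -16.77 = 19.33 m/s
adjust_throttle(+1519): rpm ← 3242 +1519 = 4761
set_airspeed(43.3): V ← 43.3 m/s
final state: V = 43.3 m/s, rpm = 4761 → n = rpm/60 = 79.350000 rev/s
J = V / (n·D) = 43.3 / (79.350000 × 0.505) = 1.080562
regime bands: climb J<0.6069 | cruise [0.6069, 1.2139) | windmill J≥1.2139
J = 1.0806 → cruise

J = 1.0806, regime = cruise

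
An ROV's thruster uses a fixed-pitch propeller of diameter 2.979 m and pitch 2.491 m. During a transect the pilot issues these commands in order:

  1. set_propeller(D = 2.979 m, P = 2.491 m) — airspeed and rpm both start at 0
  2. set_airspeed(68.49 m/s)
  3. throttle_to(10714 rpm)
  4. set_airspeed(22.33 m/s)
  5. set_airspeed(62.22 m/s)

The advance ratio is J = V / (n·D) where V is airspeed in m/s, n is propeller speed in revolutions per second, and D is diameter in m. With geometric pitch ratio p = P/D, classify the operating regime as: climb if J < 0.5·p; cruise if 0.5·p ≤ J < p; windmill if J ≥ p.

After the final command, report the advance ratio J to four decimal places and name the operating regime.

set_propeller: D = 2.979 m, P = 2.491 m (p = P/D = 0.836187); state ← (V=0, rpm=0)
set_airspeed(68.49): V ← 68.49 m/s
throttle_to(10714): rpm ← 10714
set_airspeed(22.33): V ← 22.33 m/s
set_airspeed(62.22): V ← 62.22 m/s
final state: V = 62.22 m/s, rpm = 10714 → n = rpm/60 = 178.566667 rev/s
J = V / (n·D) = 62.22 / (178.566667 × 2.979) = 0.116966
regime bands: climb J<0.4181 | cruise [0.4181, 0.8362) | windmill J≥0.8362
J = 0.1170 → climb

J = 0.1170, regime = climb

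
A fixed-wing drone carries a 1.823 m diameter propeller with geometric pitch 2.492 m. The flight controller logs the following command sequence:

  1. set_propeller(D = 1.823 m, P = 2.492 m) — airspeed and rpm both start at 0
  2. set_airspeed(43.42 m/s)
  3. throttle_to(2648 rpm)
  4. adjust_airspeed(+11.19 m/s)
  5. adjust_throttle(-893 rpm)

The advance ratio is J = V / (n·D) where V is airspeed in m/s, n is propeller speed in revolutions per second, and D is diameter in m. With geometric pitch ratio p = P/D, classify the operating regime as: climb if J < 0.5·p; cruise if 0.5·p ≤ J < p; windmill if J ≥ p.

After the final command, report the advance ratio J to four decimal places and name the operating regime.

set_propeller: D = 1.823 m, P = 2.492 m (p = P/D = 1.366978); state ← (V=0, rpm=0)
set_airspeed(43.42): V ← 43.42 m/s
throttle_to(2648): rpm ← 2648
adjust_airspeed(+11.19): V ← 43.42 +11.19 = 54.61 m/s
adjust_throttle(-893): rpm ← 2648 -893 = 1755
final state: V = 54.61 m/s, rpm = 1755 → n = rpm/60 = 29.250000 rev/s
J = V / (n·D) = 54.61 / (29.250000 × 1.823) = 1.024141
regime bands: climb J<0.6835 | cruise [0.6835, 1.3670) | windmill J≥1.3670
J = 1.0241 → cruise

J = 1.0241, regime = cruise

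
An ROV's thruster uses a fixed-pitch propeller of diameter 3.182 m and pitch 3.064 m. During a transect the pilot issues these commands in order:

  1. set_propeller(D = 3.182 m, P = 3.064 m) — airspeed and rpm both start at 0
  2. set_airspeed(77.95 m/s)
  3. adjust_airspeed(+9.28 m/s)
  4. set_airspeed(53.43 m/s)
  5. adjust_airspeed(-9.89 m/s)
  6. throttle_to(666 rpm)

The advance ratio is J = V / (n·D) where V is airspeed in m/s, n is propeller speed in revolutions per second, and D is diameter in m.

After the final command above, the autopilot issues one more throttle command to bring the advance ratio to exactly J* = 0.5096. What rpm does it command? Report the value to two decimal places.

rpm = 1611.05

set_propeller: D = 3.182 m, P = 3.064 m (p = P/D = 0.962916); state ← (V=0, rpm=0)
set_airspeed(77.95): V ← 77.95 m/s
adjust_airspeed(+9.28): V ← 77.95 +9.28 = 87.23 m/s
set_airspeed(53.43): V ← 53.43 m/s
adjust_airspeed(-9.89): V ← 53.43 -9.89 = 43.54 m/s
throttle_to(666): rpm ← 666
final state: V = 43.54 m/s, rpm = 666 → n = rpm/60 = 11.100000 rev/s
target J* = 0.5096; solve J* = V/(n·D) for n: n = V/(J*·D) = 43.54/(0.5096 × 3.182) = 26.850899 rev/s
rpm = 60·n = 1611.053937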